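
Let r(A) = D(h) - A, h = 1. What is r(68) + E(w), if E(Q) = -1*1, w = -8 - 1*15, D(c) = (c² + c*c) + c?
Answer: -66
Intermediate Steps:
D(c) = c + 2*c² (D(c) = (c² + c²) + c = 2*c² + c = c + 2*c²)
w = -23 (w = -8 - 15 = -23)
E(Q) = -1
r(A) = 3 - A (r(A) = 1*(1 + 2*1) - A = 1*(1 + 2) - A = 1*3 - A = 3 - A)
r(68) + E(w) = (3 - 1*68) - 1 = (3 - 68) - 1 = -65 - 1 = -66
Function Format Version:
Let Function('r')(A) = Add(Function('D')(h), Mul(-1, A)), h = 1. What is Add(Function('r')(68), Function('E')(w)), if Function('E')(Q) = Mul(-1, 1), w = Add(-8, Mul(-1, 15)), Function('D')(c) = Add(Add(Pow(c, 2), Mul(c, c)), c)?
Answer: -66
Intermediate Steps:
Function('D')(c) = Add(c, Mul(2, Pow(c, 2))) (Function('D')(c) = Add(Add(Pow(c, 2), Pow(c, 2)), c) = Add(Mul(2, Pow(c, 2)), c) = Add(c, Mul(2, Pow(c, 2))))
w = -23 (w = Add(-8, -15) = -23)
Function('E')(Q) = -1
Function('r')(A) = Add(3, Mul(-1, A)) (Function('r')(A) = Add(Mul(1, Add(1, Mul(2, 1))), Mul(-1, A)) = Add(Mul(1, Add(1, 2)), Mul(-1, A)) = Add(Mul(1, 3), Mul(-1, A)) = Add(3, Mul(-1, A)))
Add(Function('r')(68), Function('E')(w)) = Add(Add(3, Mul(-1, 68)), -1) = Add(Add(3, -68), -1) = Add(-65, -1) = -66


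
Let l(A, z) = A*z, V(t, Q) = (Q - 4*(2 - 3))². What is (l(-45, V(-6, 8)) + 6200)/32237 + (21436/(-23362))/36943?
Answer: -121174247406/13911270746371 ≈ -0.0087105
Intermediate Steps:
V(t, Q) = (4 + Q)² (V(t, Q) = (Q - 4*(-1))² = (Q + 4)² = (4 + Q)²)
(l(-45, V(-6, 8)) + 6200)/32237 + (21436/(-23362))/36943 = (-45*(4 + 8)² + 6200)/32237 + (21436/(-23362))/36943 = (-45*12² + 6200)*(1/32237) + (21436*(-1/23362))*(1/36943) = (-45*144 + 6200)*(1/32237) - 10718/11681*1/36943 = (-6480 + 6200)*(1/32237) - 10718/431531183 = -280*1/32237 - 10718/431531183 = -280/32237 - 10718/431531183 = -121174247406/13911270746371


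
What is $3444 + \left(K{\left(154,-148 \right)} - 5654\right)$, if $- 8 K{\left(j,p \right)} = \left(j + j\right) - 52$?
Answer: $-2242$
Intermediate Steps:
$K{\left(j,p \right)} = \frac{13}{2} - \frac{j}{4}$ ($K{\left(j,p \right)} = - \frac{\left(j + j\right) - 52}{8} = - \frac{2 j - 52}{8} = - \frac{-52 + 2 j}{8} = \frac{13}{2} - \frac{j}{4}$)
$3444 + \left(K{\left(154,-148 \right)} - 5654\right) = 3444 + \left(\left(\frac{13}{2} - \frac{77}{2}\right) - 5654\right) = 3444 - 5686 = -2242$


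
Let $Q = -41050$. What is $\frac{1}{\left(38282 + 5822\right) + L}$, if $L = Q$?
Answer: $\frac{1}{3054} \approx 0.00032744$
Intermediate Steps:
$L = -41050$
$\frac{1}{\left(38282 + 5822\right) + L} = \frac{1}{\left(38282 + 5822\right) - 41050} = \frac{1}{44104 - 41050} = \frac{1}{3054}$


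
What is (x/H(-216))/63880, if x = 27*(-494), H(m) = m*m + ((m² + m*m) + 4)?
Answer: -6669/4470705680 ≈ -1.4917e-6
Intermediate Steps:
H(m) = 4 + 3*m² (H(m) = m² + ((m² + m²) + 4) = m² + (2*m² + 4) = m² + (4 + 2*m²) = 4 + 3*m²)
x = -13338
(x/H(-216))/63880 = -13338/(4 + 3*(-216)²)/63880 = -13338/(4 + 3*46656)*(1/63880) = -13338/(4 + 139968)*(1/63880) = -13338/139972*(1/63880) = -13338*1/139972*(1/63880) = -6669/69986*1/63880 = -6669/4470705680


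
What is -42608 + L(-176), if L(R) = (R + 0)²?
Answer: -11632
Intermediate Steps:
L(R) = R²
-42608 + L(-176) = -42608 + (-176)² = -42608 + 30976 = -11632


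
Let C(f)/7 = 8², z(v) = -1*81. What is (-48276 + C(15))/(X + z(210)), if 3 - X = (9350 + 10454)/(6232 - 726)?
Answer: 32917621/56159 ≈ 586.15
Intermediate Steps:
z(v) = -81
X = -1643/2753 (X = 3 - (9350 + 10454)/(6232 - 726) = 3 - 19804/5506 = 3 - 1*9902/2753 = 3 - 9902/2753 = -1643/2753 ≈ -0.59680)
C(f) = 448 (C(f) = 7*8² = 7*64 = 448)
(-48276 + C(15))/(X + z(210)) = (-48276 + 448)/(-1643/2753 - 81) = -47828/(-224636/2753) = -47828*(-2753/224636) = 32917621/56159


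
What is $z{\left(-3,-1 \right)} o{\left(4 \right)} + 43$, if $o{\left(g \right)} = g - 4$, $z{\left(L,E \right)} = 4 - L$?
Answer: $43$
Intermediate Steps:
$o{\left(g \right)} = -4 + g$
$z{\left(-3,-1 \right)} o{\left(4 \right)} + 43 = \left(4 - -3\right) \left(-4 + 4\right) + 43 = \left(4 + 3\right) 0 + 43 = 7 \cdot 0 + 43 = 0 + 43 = 43$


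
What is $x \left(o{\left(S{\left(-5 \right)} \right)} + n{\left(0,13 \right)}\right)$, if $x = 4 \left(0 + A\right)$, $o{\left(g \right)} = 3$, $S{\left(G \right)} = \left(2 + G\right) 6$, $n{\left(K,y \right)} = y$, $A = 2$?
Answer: $128$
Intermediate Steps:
$S{\left(G \right)} = 12 + 6 G$
$x = 8$ ($x = 4 \left(0 + 2\right) = 4 \cdot 2 = 8$)
$x \left(o{\left(S{\left(-5 \right)} \right)} + n{\left(0,13 \right)}\right) = 8 \left(3 + 13\right) = 8 \cdot 16 = 128$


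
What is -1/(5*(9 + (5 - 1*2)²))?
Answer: -1/90 ≈ -0.011111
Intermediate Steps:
-1/(5*(9 + (5 - 1*2)²)) = -1/(5*(9 + (5 - 2)²)) = -1/(5*(9 + 3²)) = -1/(5*(9 + 9)) = -1/(5*18) = -1/90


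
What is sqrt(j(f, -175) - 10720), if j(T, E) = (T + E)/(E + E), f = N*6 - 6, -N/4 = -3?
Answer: I*sqrt(52526474)/70 ≈ 103.54*I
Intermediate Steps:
N = 12 (N = -4*(-3) = 12)
f = 66 (f = 12*6 - 6 = 72 - 6 = 66)
j(T, E) = (E + T)/(2*E) (j(T, E) = (E + T)/((2*E)) = (E + T)*(1/(2*E)) = (E + T)/(2*E))
sqrt(j(f, -175) - 10720) = sqrt((1/2)*(-175 + 66)/(-175) - 10720) = sqrt((1/2)*(-1/175)*(-109) - 10720) = sqrt(109/350 - 10720) = sqrt(-3751891/350) = I*sqrt(52526474)/70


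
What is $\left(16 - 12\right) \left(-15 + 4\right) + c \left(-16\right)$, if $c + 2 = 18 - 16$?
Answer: $-44$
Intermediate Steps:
$c = 0$ ($c = -2 + \left(18 - 16\right) = -2 + 2 = 0$)
$\left(16 - 12\right) \left(-15 + 4\right) + c \left(-16\right) = \left(16 - 12\right) \left(-15 + 4\right) + 0 \left(-16\right) = 4 \left(-11\right) + 0 = -44 + 0 = -44$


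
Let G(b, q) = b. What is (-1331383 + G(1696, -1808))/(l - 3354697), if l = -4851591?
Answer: 1329687/8206288 ≈ 0.16203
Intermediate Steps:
(-1331383 + G(1696, -1808))/(l - 3354697) = (-1331383 + 1696)/(-4851591 - 3354697) = -1329687/(-8206288) = -1329687*(-1/8206288) = 1329687/8206288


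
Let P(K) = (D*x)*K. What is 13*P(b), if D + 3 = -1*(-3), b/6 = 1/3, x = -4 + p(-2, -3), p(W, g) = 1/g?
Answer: 0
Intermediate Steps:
x = -13/3 (x = -4 + 1/(-3) = -4 - ⅓ = -13/3 ≈ -4.3333)
b = 2 (b = 6/3 = 6*(⅓) = 2)
D = 0 (D = -3 - 1*(-3) = -3 + 3 = 0)
P(K) = 0 (P(K) = (0*(-13/3))*K = 0*K = 0)
13*P(b) = 13*0 = 0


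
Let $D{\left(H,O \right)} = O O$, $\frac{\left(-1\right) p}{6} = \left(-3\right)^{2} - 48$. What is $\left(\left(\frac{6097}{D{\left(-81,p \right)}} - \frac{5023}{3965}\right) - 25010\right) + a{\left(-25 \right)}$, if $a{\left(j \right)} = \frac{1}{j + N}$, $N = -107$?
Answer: $- \frac{88359812033}{3532815} \approx -25011.0$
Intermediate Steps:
$a{\left(j \right)} = \frac{1}{-107 + j}$ ($a{\left(j \right)} = \frac{1}{j - 107} = \frac{1}{-107 + j}$)
$p = 234$ ($p = - 6 \left(\left(-3\right)^{2} - 48\right) = - 6 \left(9 - 48\right) = \left(-6\right) \left(-39\right) = 234$)
$D{\left(H,O \right)} = O^{2}$
$\left(\left(\frac{6097}{D{\left(-81,p \right)}} - \frac{5023}{3965}\right) - 25010\right) + a{\left(-25 \right)} = \left(\left(\frac{6097}{234^{2}} - \frac{5023}{3965}\right) - 25010\right) + \frac{1}{-107 - 25} = \left(\left(\frac{6097}{54756} - \frac{5023}{3965}\right) - 25010\right) + \frac{1}{-132} = \left(\left(6097 \cdot \frac{1}{54756} - \frac{5023}{3965}\right) - 25010\right) - \frac{1}{132} = \left(\left(\frac{469}{4212} - \frac{5023}{3965}\right) - 25010\right) - \frac{1}{132} = \left(- \frac{1484407}{1284660} - 25010\right) - \frac{1}{132} = - \frac{32130831007}{1284660} - \frac{1}{132} = - \frac{88359812033}{3532815}$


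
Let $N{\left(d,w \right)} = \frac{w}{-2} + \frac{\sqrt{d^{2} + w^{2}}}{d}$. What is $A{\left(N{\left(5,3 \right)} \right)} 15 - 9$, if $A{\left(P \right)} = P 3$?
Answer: $- \frac{153}{2} + 9 \sqrt{34} \approx -24.021$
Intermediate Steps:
$N{\left(d,w \right)} = - \frac{w}{2} + \frac{\sqrt{d^{2} + w^{2}}}{d}$ ($N{\left(d,w \right)} = w \left(- \frac{1}{2}\right) + \frac{\sqrt{d^{2} + w^{2}}}{d} = - \frac{w}{2} + \frac{\sqrt{d^{2} + w^{2}}}{d}$)
$A{\left(P \right)} = 3 P$
$A{\left(N{\left(5,3 \right)} \right)} 15 - 9 = 3 \left(\left(- \frac{1}{2}\right) 3 + \frac{\sqrt{5^{2} + 3^{2}}}{5}\right) 15 - 9 = 3 \left(- \frac{3}{2} + \frac{\sqrt{25 + 9}}{5}\right) 15 - 9 = 3 \left(- \frac{3}{2} + \frac{\sqrt{34}}{5}\right) 15 - 9 = \left(- \frac{9}{2} + \frac{3 \sqrt{34}}{5}\right) 15 - 9 = \left(- \frac{135}{2} + 9 \sqrt{34}\right) - 9 = - \frac{153}{2} + 9 \sqrt{34}$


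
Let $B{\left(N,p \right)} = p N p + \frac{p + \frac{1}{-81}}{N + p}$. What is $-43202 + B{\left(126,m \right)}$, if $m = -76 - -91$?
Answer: $- \frac{169623478}{11421} \approx -14852.0$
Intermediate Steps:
$m = 15$ ($m = -76 + 91 = 15$)
$B{\left(N,p \right)} = N p^{2} + \frac{- \frac{1}{81} + p}{N + p}$ ($B{\left(N,p \right)} = N p p + \frac{p - \frac{1}{81}}{N + p} = N p^{2} + \frac{- \frac{1}{81} + p}{N + p}$)
$-43202 + B{\left(126,m \right)} = -43202 + \frac{- \frac{1}{81} + 15 + 126 \cdot 15^{3} + 126^{2} \cdot 15^{2}}{126 + 15} = -43202 + \frac{- \frac{1}{81} + 15 + 126 \cdot 3375 + 15876 \cdot 225}{141} = -43202 + \frac{- \frac{1}{81} + 15 + 425250 + 3572100}{141} = -43202 + \frac{1}{141} \cdot \frac{323786564}{81} = -43202 + \frac{323786564}{11421} = - \frac{169623478}{11421}$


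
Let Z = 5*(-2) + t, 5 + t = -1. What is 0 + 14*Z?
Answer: -224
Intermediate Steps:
t = -6 (t = -5 - 1 = -6)
Z = -16 (Z = 5*(-2) - 6 = -10 - 6 = -16)
0 + 14*Z = 0 + 14*(-16) = 0 - 224 = -224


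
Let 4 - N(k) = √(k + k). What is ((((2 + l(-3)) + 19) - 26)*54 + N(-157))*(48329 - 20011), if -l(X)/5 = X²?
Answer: -76345328 - 28318*I*√314 ≈ -7.6345e+7 - 5.018e+5*I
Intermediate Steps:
N(k) = 4 - √2*√k (N(k) = 4 - √(k + k) = 4 - √(2*k) = 4 - √2*√k)
l(X) = -5*X²
((((2 + l(-3)) + 19) - 26)*54 + N(-157))*(48329 - 20011) = ((((2 - 5*(-3)²) + 19) - 26)*54 + (4 - √2*√(-157)))*(48329 - 20011) = ((((2 - 5*9) + 19) - 26)*54 + (4 - √2*I*√157))*28318 = ((((2 - 45) + 19) - 26)*54 + (4 - I*√314))*28318 = (((-43 + 19) - 26)*54 + (4 - I*√314))*28318 = ((-24 - 26)*54 + (4 - I*√314))*28318 = (-50*54 + (4 - I*√314))*28318 = (-2700 + (4 - I*√314))*28318 = (-2696 - I*√314)*28318 = -76345328 - 28318*I*√314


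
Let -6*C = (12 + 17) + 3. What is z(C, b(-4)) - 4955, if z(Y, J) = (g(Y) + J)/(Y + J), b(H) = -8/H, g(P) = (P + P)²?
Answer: -74846/15 ≈ -4989.7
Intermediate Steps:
g(P) = 4*P² (g(P) = (2*P)² = 4*P²)
C = -16/3 (C = -((12 + 17) + 3)/6 = -(29 + 3)/6 = -⅙*32 = -16/3 ≈ -5.3333)
z(Y, J) = (J + 4*Y²)/(J + Y) (z(Y, J) = (4*Y² + J)/(Y + J) = (J + 4*Y²)/(J + Y))
z(C, b(-4)) - 4955 = (-8/(-4) + 4*(-16/3)²)/(-8/(-4) - 16/3) - 4955 = (-8*(-¼) + 4*(256/9))/(-8*(-¼) - 16/3) - 4955 = (2 + 1024/9)/(2 - 16/3) - 4955 = (1042/9)/(-10/3) - 4955 = -3/10*1042/9 - 4955 = -521/15 - 4955 = -74846/15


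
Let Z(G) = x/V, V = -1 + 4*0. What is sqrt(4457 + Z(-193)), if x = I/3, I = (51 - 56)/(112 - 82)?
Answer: sqrt(160454)/6 ≈ 66.761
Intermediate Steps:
I = -1/6 (I = -5/30 = -5*1/30 = -1/6 ≈ -0.16667)
V = -1 (V = -1 + 0 = -1)
x = -1/18 (x = -1/6/3 = -1/6*1/3 = -1/18 ≈ -0.055556)
Z(G) = 1/18 (Z(G) = -1/18/(-1) = -1/18*(-1) = 1/18)
sqrt(4457 + Z(-193)) = sqrt(4457 + 1/18) = sqrt(80227/18) = sqrt(160454)/6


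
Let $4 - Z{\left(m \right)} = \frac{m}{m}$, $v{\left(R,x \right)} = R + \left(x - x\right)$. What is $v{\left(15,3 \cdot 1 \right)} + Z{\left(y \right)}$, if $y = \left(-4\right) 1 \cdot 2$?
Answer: $18$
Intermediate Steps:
$v{\left(R,x \right)} = R$ ($v{\left(R,x \right)} = R + 0 = R$)
$y = -8$ ($y = \left(-4\right) 2 = -8$)
$Z{\left(m \right)} = 3$ ($Z{\left(m \right)} = 4 - \frac{m}{m} = 4 - 1 = 3$)
$v{\left(15,3 \cdot 1 \right)} + Z{\left(y \right)} = 15 + 3 = 18$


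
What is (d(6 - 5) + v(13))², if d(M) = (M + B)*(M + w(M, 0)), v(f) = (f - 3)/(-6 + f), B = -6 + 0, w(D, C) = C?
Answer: 625/49 ≈ 12.755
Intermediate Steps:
B = -6
v(f) = (-3 + f)/(-6 + f)
d(M) = M*(-6 + M) (d(M) = (M - 6)*(M + 0) = (-6 + M)*M = M*(-6 + M))
(d(6 - 5) + v(13))² = ((6 - 5)*(-6 + (6 - 5)) + (-3 + 13)/(-6 + 13))² = (1*(-6 + 1) + 10/7)² = (1*(-5) + (⅐)*10)² = (-5 + 10/7)² = (-25/7)² = 625/49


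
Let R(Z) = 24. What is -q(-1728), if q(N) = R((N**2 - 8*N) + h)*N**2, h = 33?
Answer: -71663616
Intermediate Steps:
q(N) = 24*N**2
-q(-1728) = -24*(-1728)**2 = -24*2985984 = -1*71663616 = -71663616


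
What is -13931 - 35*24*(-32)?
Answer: 12949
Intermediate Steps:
-13931 - 35*24*(-32) = -13931 - 840*(-32) = -13931 - 1*(-26880) = -13931 + 26880 = 12949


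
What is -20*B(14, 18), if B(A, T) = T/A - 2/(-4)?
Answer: -250/7 ≈ -35.714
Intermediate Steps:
B(A, T) = ½ + T/A (B(A, T) = T/A - 2*(-¼) = T/A + ½ = ½ + T/A)
-20*B(14, 18) = -20*(18 + (½)*14)/14 = -10*(18 + 7)/7 = -10*25/7 = -20*25/14 = -250/7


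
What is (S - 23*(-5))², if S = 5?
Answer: 14400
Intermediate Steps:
(S - 23*(-5))² = (5 - 23*(-5))² = (5 + 115)² = 120² = 14400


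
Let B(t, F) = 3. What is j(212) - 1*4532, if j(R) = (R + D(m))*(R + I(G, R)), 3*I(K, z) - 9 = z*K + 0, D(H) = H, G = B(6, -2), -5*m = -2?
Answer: 430814/5 ≈ 86163.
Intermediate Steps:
m = ⅖ (m = -⅕*(-2) = ⅖ ≈ 0.40000)
G = 3
I(K, z) = 3 + K*z/3 (I(K, z) = 3 + (z*K + 0)/3 = 3 + (K*z + 0)/3 = 3 + (K*z)/3 = 3 + K*z/3)
j(R) = (3 + 2*R)*(⅖ + R) (j(R) = (R + ⅖)*(R + (3 + (⅓)*3*R)) = (⅖ + R)*(R + (3 + R)) = (⅖ + R)*(3 + 2*R) = (3 + 2*R)*(⅖ + R))
j(212) - 1*4532 = (6/5 + 2*212² + (19/5)*212) - 1*4532 = (6/5 + 2*44944 + 4028/5) - 4532 = (6/5 + 89888 + 4028/5) - 4532 = 453474/5 - 4532 = 430814/5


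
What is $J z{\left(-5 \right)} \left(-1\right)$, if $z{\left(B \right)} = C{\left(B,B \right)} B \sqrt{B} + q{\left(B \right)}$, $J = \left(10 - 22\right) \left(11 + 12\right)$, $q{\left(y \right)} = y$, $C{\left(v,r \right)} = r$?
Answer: $-1380 + 6900 i \sqrt{5} \approx -1380.0 + 15429.0 i$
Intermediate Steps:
$J = -276$ ($J = \left(-12\right) 23 = -276$)
$z{\left(B \right)} = B + B^{\frac{5}{2}}$ ($z{\left(B \right)} = B B \sqrt{B} + B = B B^{\frac{3}{2}} + B = B^{\frac{5}{2}} + B = B + B^{\frac{5}{2}}$)
$J z{\left(-5 \right)} \left(-1\right) = - 276 \left(-5 + \left(-5\right)^{\frac{5}{2}}\right) \left(-1\right) = - 276 \left(-5 + 25 i \sqrt{5}\right) \left(-1\right) = \left(1380 - 6900 i \sqrt{5}\right) \left(-1\right) = -1380 + 6900 i \sqrt{5}$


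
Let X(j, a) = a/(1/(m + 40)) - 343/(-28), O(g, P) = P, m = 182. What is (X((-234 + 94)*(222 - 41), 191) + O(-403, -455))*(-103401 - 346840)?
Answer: -75567098717/4 ≈ -1.8892e+10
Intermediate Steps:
X(j, a) = 49/4 + 222*a (X(j, a) = a/(1/(182 + 40)) - 343/(-28) = a/(1/222) - 343*(-1/28) = a/(1/222) + 49/4 = a*222 + 49/4 = 222*a + 49/4 = 49/4 + 222*a)
(X((-234 + 94)*(222 - 41), 191) + O(-403, -455))*(-103401 - 346840) = ((49/4 + 222*191) - 455)*(-103401 - 346840) = ((49/4 + 42402) - 455)*(-450241) = (169657/4 - 455)*(-450241) = (167837/4)*(-450241) = -75567098717/4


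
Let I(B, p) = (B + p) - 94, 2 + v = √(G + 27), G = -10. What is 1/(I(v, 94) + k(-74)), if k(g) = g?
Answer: -76/5759 - √17/5759 ≈ -0.013913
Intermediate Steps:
v = -2 + √17 (v = -2 + √(-10 + 27) = -2 + √17 ≈ 2.1231)
I(B, p) = -94 + B + p
1/(I(v, 94) + k(-74)) = 1/((-94 + (-2 + √17) + 94) - 74) = 1/((-2 + √17) - 74) = 1/(-76 + √17)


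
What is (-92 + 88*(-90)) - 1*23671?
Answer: -31683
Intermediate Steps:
(-92 + 88*(-90)) - 1*23671 = (-92 - 7920) - 23671 = -8012 - 23671 = -31683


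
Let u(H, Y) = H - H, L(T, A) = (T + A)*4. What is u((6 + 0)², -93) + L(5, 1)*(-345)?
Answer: -8280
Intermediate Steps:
L(T, A) = 4*A + 4*T (L(T, A) = (A + T)*4 = 4*A + 4*T)
u(H, Y) = 0
u((6 + 0)², -93) + L(5, 1)*(-345) = 0 + (4*1 + 4*5)*(-345) = 0 + (4 + 20)*(-345) = 0 + 24*(-345) = 0 - 8280 = -8280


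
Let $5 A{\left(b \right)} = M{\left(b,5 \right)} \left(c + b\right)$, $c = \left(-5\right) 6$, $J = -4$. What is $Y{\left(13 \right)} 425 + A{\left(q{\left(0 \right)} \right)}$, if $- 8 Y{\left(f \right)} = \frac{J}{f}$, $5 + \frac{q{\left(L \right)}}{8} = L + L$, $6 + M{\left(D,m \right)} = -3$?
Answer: $\frac{3701}{26} \approx 142.35$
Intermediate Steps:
$M{\left(D,m \right)} = -9$ ($M{\left(D,m \right)} = -6 - 3 = -9$)
$q{\left(L \right)} = -40 + 16 L$ ($q{\left(L \right)} = -40 + 8 \left(L + L\right) = -40 + 8 \cdot 2 L = -40 + 16 L$)
$c = -30$
$Y{\left(f \right)} = \frac{1}{2 f}$ ($Y{\left(f \right)} = - \frac{\left(-4\right) \frac{1}{f}}{8} = \frac{1}{2 f}$)
$A{\left(b \right)} = 54 - \frac{9 b}{5}$ ($A{\left(b \right)} = \frac{\left(-9\right) \left(-30 + b\right)}{5} = \frac{270 - 9 b}{5} = 54 - \frac{9 b}{5}$)
$Y{\left(13 \right)} 425 + A{\left(q{\left(0 \right)} \right)} = \frac{1}{2 \cdot 13} \cdot 425 - \left(-54 + \frac{9 \left(-40 + 16 \cdot 0\right)}{5}\right) = \frac{1}{2} \cdot \frac{1}{13} \cdot 425 - \left(-54 + \frac{9 \left(-40 + 0\right)}{5}\right) = \frac{1}{26} \cdot 425 + \left(54 - -72\right) = \frac{425}{26} + \left(54 + 72\right) = \frac{425}{26} + 126 = \frac{3701}{26}$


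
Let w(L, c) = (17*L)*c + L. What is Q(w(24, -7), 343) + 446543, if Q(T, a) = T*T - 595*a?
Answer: 8262682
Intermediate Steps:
w(L, c) = L + 17*L*c (w(L, c) = 17*L*c + L = L + 17*L*c)
Q(T, a) = T² - 595*a
Q(w(24, -7), 343) + 446543 = ((24*(1 + 17*(-7)))² - 595*343) + 446543 = ((24*(1 - 119))² - 204085) + 446543 = ((24*(-118))² - 204085) + 446543 = ((-2832)² - 204085) + 446543 = (8020224 - 204085) + 446543 = 7816139 + 446543 = 8262682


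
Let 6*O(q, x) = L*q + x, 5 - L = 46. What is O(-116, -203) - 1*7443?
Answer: -40105/6 ≈ -6684.2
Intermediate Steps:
L = -41 (L = 5 - 1*46 = 5 - 46 = -41)
O(q, x) = -41*q/6 + x/6 (O(q, x) = (-41*q + x)/6 = (x - 41*q)/6 = -41*q/6 + x/6)
O(-116, -203) - 1*7443 = (-41/6*(-116) + (⅙)*(-203)) - 1*7443 = (2378/3 - 203/6) - 7443 = 4553/6 - 7443 = -40105/6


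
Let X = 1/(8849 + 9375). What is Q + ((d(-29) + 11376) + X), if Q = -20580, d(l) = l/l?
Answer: -167715471/18224 ≈ -9203.0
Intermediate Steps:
d(l) = 1
X = 1/18224 ≈ 5.4873e-5
Q + ((d(-29) + 11376) + X) = -20580 + ((1 + 11376) + 1/18224) = -20580 + (11377 + 1/18224) = -20580 + 207334449/18224 = -167715471/18224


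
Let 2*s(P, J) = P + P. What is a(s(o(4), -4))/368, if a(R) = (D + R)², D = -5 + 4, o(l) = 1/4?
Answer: 9/5888 ≈ 0.0015285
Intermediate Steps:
o(l) = ¼ (o(l) = 1*(¼) = ¼)
D = -1
s(P, J) = P (s(P, J) = (P + P)/2 = (2*P)/2 = P)
a(R) = (-1 + R)²
a(s(o(4), -4))/368 = (-1 + ¼)²/368 = (-¾)²*(1/368) = (9/16)*(1/368) = 9/5888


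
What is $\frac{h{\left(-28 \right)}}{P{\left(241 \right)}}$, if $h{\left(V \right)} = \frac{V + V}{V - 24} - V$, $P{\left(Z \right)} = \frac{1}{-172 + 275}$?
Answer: $\frac{38934}{13} \approx 2994.9$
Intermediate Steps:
$P{\left(Z \right)} = \frac{1}{103}$
$h{\left(V \right)} = - V + \frac{2 V}{-24 + V}$ ($h{\left(V \right)} = \frac{2 V}{-24 + V} - V = - V + \frac{2 V}{-24 + V}$)
$\frac{h{\left(-28 \right)}}{P{\left(241 \right)}} = - \frac{28 \left(26 - -28\right)}{-24 - 28} \frac{1}{\frac{1}{103}} = - \frac{28 \left(26 + 28\right)}{-52} \cdot 103 = \left(-28\right) \left(- \frac{1}{52}\right) 54 \cdot 103 = \frac{378}{13} \cdot 103 = \frac{38934}{13}$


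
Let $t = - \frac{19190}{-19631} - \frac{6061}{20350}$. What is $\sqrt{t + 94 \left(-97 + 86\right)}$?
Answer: $\frac{i \sqrt{54515908831438214}}{7263470} \approx 32.145 i$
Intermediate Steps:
$t = \frac{24684819}{36317350}$ ($t = \left(-19190\right) \left(- \frac{1}{19631}\right) - \frac{551}{1850} = \frac{19190}{19631} - \frac{551}{1850} = \frac{24684819}{36317350} \approx 0.6797$)
$\sqrt{t + 94 \left(-97 + 86\right)} = \sqrt{\frac{24684819}{36317350} + 94 \left(-97 + 86\right)} = \sqrt{\frac{24684819}{36317350} + 94 \left(-11\right)} = \sqrt{\frac{24684819}{36317350} - 1034} = \sqrt{- \frac{37527455081}{36317350}} = \frac{i \sqrt{54515908831438214}}{7263470}$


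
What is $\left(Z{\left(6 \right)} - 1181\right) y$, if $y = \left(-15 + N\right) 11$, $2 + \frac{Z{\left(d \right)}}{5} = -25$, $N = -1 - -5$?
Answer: $159236$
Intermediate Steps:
$N = 4$ ($N = -1 + 5 = 4$)
$Z{\left(d \right)} = -135$ ($Z{\left(d \right)} = -10 + 5 \left(-25\right) = -10 - 125 = -135$)
$y = -121$ ($y = \left(-15 + 4\right) 11 = \left(-11\right) 11 = -121$)
$\left(Z{\left(6 \right)} - 1181\right) y = \left(-135 - 1181\right) \left(-121\right) = \left(-1316\right) \left(-121\right) = 159236$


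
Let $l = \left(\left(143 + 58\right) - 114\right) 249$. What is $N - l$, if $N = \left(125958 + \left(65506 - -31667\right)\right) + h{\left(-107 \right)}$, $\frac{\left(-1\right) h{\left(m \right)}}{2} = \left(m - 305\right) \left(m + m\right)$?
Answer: $25132$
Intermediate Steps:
$h{\left(m \right)} = - 4 m \left(-305 + m\right)$ ($h{\left(m \right)} = - 2 \left(m - 305\right) \left(m + m\right) = - 2 \left(-305 + m\right) 2 m = - 2 \cdot 2 m \left(-305 + m\right) = - 4 m \left(-305 + m\right)$)
$N = 46795$ ($N = \left(125958 + \left(65506 - -31667\right)\right) + 4 \left(-107\right) \left(305 - -107\right) = \left(125958 + \left(65506 + 31667\right)\right) + 4 \left(-107\right) \left(305 + 107\right) = \left(125958 + 97173\right) + 4 \left(-107\right) 412 = 223131 - 176336 = 46795$)
$l = 21663$ ($l = \left(201 - 114\right) 249 = 87 \cdot 249 = 21663$)
$N - l = 46795 - 21663 = 25132$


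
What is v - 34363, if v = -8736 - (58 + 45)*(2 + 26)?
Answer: -45983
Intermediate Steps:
v = -11620 (v = -8736 - 103*28 = -8736 - 1*2884 = -8736 - 2884 = -11620)
v - 34363 = -11620 - 34363 = -45983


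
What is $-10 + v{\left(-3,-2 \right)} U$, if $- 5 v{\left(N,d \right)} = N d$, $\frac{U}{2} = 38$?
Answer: $- \frac{506}{5} \approx -101.2$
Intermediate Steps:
$U = 76$ ($U = 2 \cdot 38 = 76$)
$v{\left(N,d \right)} = - \frac{N d}{5}$
$-10 + v{\left(-3,-2 \right)} U = -10 + \left(- \frac{1}{5}\right) \left(-3\right) \left(-2\right) 76 = -10 - \frac{456}{5} = - \frac{506}{5}$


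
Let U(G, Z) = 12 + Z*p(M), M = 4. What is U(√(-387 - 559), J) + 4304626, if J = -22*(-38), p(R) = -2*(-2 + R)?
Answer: 4301294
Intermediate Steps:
p(R) = 4 - 2*R
J = 836
U(G, Z) = 12 - 4*Z (U(G, Z) = 12 + Z*(4 - 2*4) = 12 + Z*(4 - 8) = 12 + Z*(-4) = 12 - 4*Z)
U(√(-387 - 559), J) + 4304626 = (12 - 4*836) + 4304626 = (12 - 3344) + 4304626 = -3332 + 4304626 = 4301294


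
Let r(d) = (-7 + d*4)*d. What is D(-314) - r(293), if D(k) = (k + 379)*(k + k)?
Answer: -382165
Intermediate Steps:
r(d) = d*(-7 + 4*d) (r(d) = (-7 + 4*d)*d = d*(-7 + 4*d))
D(k) = 2*k*(379 + k) (D(k) = (379 + k)*(2*k) = 2*k*(379 + k))
D(-314) - r(293) = 2*(-314)*(379 - 314) - 293*(-7 + 4*293) = 2*(-314)*65 - 293*(-7 + 1172) = -40820 - 293*1165 = -40820 - 1*341345 = -40820 - 341345 = -382165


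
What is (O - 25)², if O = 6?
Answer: 361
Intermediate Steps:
(O - 25)² = (6 - 25)² = (-19)² = 361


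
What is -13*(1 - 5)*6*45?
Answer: 14040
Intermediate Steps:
-13*(1 - 5)*6*45 = -(-52)*6*45 = -13*(-24)*45 = 312*45 = 14040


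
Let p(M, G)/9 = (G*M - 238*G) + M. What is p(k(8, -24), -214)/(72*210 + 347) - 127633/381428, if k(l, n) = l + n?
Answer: 184567078069/5899546876 ≈ 31.285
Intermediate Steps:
p(M, G) = -2142*G + 9*M + 9*G*M (p(M, G) = 9*((G*M - 238*G) + M) = 9*((-238*G + G*M) + M) = 9*(M - 238*G + G*M) = -2142*G + 9*M + 9*G*M)
p(k(8, -24), -214)/(72*210 + 347) - 127633/381428 = (-2142*(-214) + 9*(8 - 24) + 9*(-214)*(8 - 24))/(72*210 + 347) - 127633/381428 = (458388 + 9*(-16) + 9*(-214)*(-16))/(15120 + 347) - 127633*1/381428 = (458388 - 144 + 30816)/15467 - 127633/381428 = 489060*(1/15467) - 127633/381428 = 489060/15467 - 127633/381428 = 184567078069/5899546876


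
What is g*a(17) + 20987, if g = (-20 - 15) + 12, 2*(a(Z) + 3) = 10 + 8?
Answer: 20849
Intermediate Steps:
a(Z) = 6 (a(Z) = -3 + (10 + 8)/2 = -3 + (1/2)*18 = -3 + 9 = 6)
g = -23 (g = -35 + 12 = -23)
g*a(17) + 20987 = -23*6 + 20987 = -138 + 20987 = 20849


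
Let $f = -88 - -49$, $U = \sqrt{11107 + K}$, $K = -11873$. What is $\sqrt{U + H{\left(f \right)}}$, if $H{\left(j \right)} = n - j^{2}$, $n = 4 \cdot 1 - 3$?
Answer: $\sqrt{-1520 + i \sqrt{766}} \approx 0.3549 + 38.989 i$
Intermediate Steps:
$n = 1$ ($n = 4 - 3 = 1$)
$U = i \sqrt{766}$ ($U = \sqrt{11107 - 11873} = \sqrt{-766} = i \sqrt{766} \approx 27.677 i$)
$f = -39$ ($f = -88 + 49 = -39$)
$H{\left(j \right)} = 1 - j^{2}$
$\sqrt{U + H{\left(f \right)}} = \sqrt{i \sqrt{766} + \left(1 - \left(-39\right)^{2}\right)} = \sqrt{i \sqrt{766} + \left(1 - 1521\right)} = \sqrt{i \sqrt{766} - 1520} = \sqrt{-1520 + i \sqrt{766}}$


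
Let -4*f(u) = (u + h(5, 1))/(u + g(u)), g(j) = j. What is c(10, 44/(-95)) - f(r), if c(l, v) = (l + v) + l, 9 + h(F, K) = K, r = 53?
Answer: 791219/40280 ≈ 19.643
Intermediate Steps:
h(F, K) = -9 + K
f(u) = -(-8 + u)/(8*u) (f(u) = -(u + (-9 + 1))/(4*(u + u)) = -(u - 8)/(4*(2*u)) = -(-8 + u)*1/(2*u)/4 = -(-8 + u)/(8*u))
c(l, v) = v + 2*l
c(10, 44/(-95)) - f(r) = (44/(-95) + 2*10) - (8 - 1*53)/(8*53) = (44*(-1/95) + 20) - (8 - 53)/(8*53) = (-44/95 + 20) - (-45)/(8*53) = 1856/95 - 1*(-45/424) = 1856/95 + 45/424 = 791219/40280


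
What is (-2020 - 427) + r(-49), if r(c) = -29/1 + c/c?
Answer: -2475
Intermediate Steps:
r(c) = -28 (r(c) = -29*1 + 1 = -29 + 1 = -28)
(-2020 - 427) + r(-49) = (-2020 - 427) - 28 = -2447 - 28 = -2475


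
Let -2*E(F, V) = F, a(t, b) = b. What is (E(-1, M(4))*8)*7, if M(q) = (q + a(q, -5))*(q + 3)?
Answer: 28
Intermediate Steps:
M(q) = (-5 + q)*(3 + q) (M(q) = (q - 5)*(q + 3) = (-5 + q)*(3 + q))
E(F, V) = -F/2
(E(-1, M(4))*8)*7 = (-½*(-1)*8)*7 = ((½)*8)*7 = 4*7 = 28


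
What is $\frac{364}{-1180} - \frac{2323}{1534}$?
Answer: $- \frac{13981}{7670} \approx -1.8228$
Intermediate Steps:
$\frac{364}{-1180} - \frac{2323}{1534} = 364 \left(- \frac{1}{1180}\right) - \frac{2323}{1534} = - \frac{91}{295} - \frac{2323}{1534} = - \frac{13981}{7670}$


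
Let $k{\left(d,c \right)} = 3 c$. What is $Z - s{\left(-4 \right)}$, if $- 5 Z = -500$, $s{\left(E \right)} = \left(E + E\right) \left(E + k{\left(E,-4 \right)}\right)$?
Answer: $-28$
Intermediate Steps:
$s{\left(E \right)} = 2 E \left(-12 + E\right)$ ($s{\left(E \right)} = \left(E + E\right) \left(E + 3 \left(-4\right)\right) = 2 E \left(E - 12\right) = 2 E \left(-12 + E\right)$)
$Z = 100$ ($Z = \left(- \frac{1}{5}\right) \left(-500\right) = 100$)
$Z - s{\left(-4 \right)} = 100 - 2 \left(-4\right) \left(-12 - 4\right) = 100 - 2 \left(-4\right) \left(-16\right) = 100 - 128 = -28$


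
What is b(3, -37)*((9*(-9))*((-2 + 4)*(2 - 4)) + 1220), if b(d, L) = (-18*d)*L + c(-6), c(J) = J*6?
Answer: 3029328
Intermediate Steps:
c(J) = 6*J
b(d, L) = -36 - 18*L*d (b(d, L) = (-18*d)*L + 6*(-6) = -18*L*d - 36 = -36 - 18*L*d)
b(3, -37)*((9*(-9))*((-2 + 4)*(2 - 4)) + 1220) = (-36 - 18*(-37)*3)*((9*(-9))*((-2 + 4)*(2 - 4)) + 1220) = (-36 + 1998)*(-162*(-2) + 1220) = 1962*(-81*(-4) + 1220) = 1962*(324 + 1220) = 1962*1544 = 3029328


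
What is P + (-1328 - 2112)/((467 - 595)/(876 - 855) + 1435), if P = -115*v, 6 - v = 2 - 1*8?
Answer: -41481900/30007 ≈ -1382.4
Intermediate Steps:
v = 12 (v = 6 - (2 - 1*8) = 6 - (2 - 8) = 6 - 1*(-6) = 6 + 6 = 12)
P = -1380 (P = -115*12 = -1380)
P + (-1328 - 2112)/((467 - 595)/(876 - 855) + 1435) = -1380 + (-1328 - 2112)/((467 - 595)/(876 - 855) + 1435) = -1380 - 3440/(-128/21 + 1435) = -1380 - 3440/30007/21 = -1380 - 3440*21/30007 = -1380 - 72240/30007 = -41481900/30007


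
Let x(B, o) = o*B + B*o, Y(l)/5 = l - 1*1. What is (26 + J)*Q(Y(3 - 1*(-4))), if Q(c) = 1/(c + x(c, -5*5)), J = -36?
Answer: 1/147 ≈ 0.0068027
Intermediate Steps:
Y(l) = -5 + 5*l (Y(l) = 5*(l - 1*1) = 5*(l - 1) = 5*(-1 + l) = -5 + 5*l)
x(B, o) = 2*B*o (x(B, o) = B*o + B*o = 2*B*o)
Q(c) = -1/(49*c) (Q(c) = 1/(c + 2*c*(-5*5)) = 1/(c + 2*c*(-25)) = 1/(c - 50*c) = 1/(-49*c) = -1/(49*c))
(26 + J)*Q(Y(3 - 1*(-4))) = (26 - 36)*(-1/(49*(-5 + 5*(3 - 1*(-4))))) = -(-10)/(49*(-5 + 5*(3 + 4))) = -(-10)/(49*(-5 + 5*7)) = -(-10)/(49*(-5 + 35)) = -(-10)/(49*30) = -10*(-1/1470) = 1/147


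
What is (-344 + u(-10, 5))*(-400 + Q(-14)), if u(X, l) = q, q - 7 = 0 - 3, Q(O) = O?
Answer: 140760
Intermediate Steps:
q = 4 (q = 7 + (0 - 3) = 7 - 3 = 4)
u(X, l) = 4
(-344 + u(-10, 5))*(-400 + Q(-14)) = (-344 + 4)*(-400 - 14) = -340*(-414) = 140760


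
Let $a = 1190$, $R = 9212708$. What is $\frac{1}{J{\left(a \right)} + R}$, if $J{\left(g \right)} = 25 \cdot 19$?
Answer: $\frac{1}{9213183} \approx 1.0854 \cdot 10^{-7}$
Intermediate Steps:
$J{\left(g \right)} = 475$
$\frac{1}{J{\left(a \right)} + R} = \frac{1}{475 + 9212708} = \frac{1}{9213183}$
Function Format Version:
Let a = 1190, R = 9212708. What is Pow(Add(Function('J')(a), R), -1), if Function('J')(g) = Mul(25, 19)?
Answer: Rational(1, 9213183) ≈ 1.0854e-7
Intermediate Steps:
Function('J')(g) = 475
Pow(Add(Function('J')(a), R), -1) = Pow(Add(475, 9212708), -1) = Pow(9213183, -1) = Rational(1, 9213183)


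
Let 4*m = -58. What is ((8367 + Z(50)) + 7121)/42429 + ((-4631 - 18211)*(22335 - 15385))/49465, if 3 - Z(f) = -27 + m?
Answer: -897988806665/279833398 ≈ -3209.0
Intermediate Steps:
m = -29/2 (m = (¼)*(-58) = -29/2 ≈ -14.500)
Z(f) = 89/2 (Z(f) = 3 - (-27 - 29/2) = 3 - 1*(-83/2) = 3 + 83/2 = 89/2)
((8367 + Z(50)) + 7121)/42429 + ((-4631 - 18211)*(22335 - 15385))/49465 = ((8367 + 89/2) + 7121)/42429 + ((-4631 - 18211)*(22335 - 15385))/49465 = (16823/2 + 7121)*(1/42429) - 22842*6950*(1/49465) = (31065/2)*(1/42429) - 158751900*1/49465 = 10355/28286 - 31750380/9893 = -897988806665/279833398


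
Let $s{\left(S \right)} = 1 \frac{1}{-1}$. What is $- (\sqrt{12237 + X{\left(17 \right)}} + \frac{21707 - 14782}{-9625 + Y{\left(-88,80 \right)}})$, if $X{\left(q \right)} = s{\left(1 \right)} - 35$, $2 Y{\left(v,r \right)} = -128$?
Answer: $\frac{6925}{9689} - 7 \sqrt{249} \approx -109.74$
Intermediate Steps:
$s{\left(S \right)} = -1$ ($s{\left(S \right)} = 1 \left(-1\right) = -1$)
$Y{\left(v,r \right)} = -64$ ($Y{\left(v,r \right)} = \frac{1}{2} \left(-128\right) = -64$)
$X{\left(q \right)} = -36$ ($X{\left(q \right)} = -1 - 35 = -36$)
$- (\sqrt{12237 + X{\left(17 \right)}} + \frac{21707 - 14782}{-9625 + Y{\left(-88,80 \right)}}) = - (\sqrt{12237 - 36} + \frac{21707 - 14782}{-9625 - 64}) = - (\sqrt{12201} + \frac{6925}{-9689}) = - (7 \sqrt{249} + 6925 \left(- \frac{1}{9689}\right)) = - (7 \sqrt{249} - \frac{6925}{9689}) = - (- \frac{6925}{9689} + 7 \sqrt{249}) = \frac{6925}{9689} - 7 \sqrt{249}$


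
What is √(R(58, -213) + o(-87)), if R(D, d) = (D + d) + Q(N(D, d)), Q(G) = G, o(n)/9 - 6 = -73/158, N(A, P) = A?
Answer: I*√1177258/158 ≈ 6.8672*I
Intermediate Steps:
o(n) = 7875/158 (o(n) = 54 + 9*(-73/158) = 54 - 657/158 = 7875/158)
R(D, d) = d + 2*D (R(D, d) = (D + d) + D = d + 2*D)
√(R(58, -213) + o(-87)) = √((-213 + 2*58) + 7875/158) = √((-213 + 116) + 7875/158) = √(-97 + 7875/158) = √(-7451/158) = I*√1177258/158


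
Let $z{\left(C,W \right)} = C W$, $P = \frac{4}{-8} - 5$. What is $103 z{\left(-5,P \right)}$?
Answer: $\frac{5665}{2} \approx 2832.5$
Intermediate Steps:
$P = - \frac{11}{2}$ ($P = 4 \left(- \frac{1}{8}\right) - 5 = - \frac{1}{2} - 5 = - \frac{11}{2} \approx -5.5$)
$103 z{\left(-5,P \right)} = 103 \left(\left(-5\right) \left(- \frac{11}{2}\right)\right) = 103 \cdot \frac{55}{2} = \frac{5665}{2}$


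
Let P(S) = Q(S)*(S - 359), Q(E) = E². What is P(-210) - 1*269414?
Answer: -25362314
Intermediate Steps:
P(S) = S²*(-359 + S) (P(S) = S²*(S - 359) = S²*(-359 + S))
P(-210) - 1*269414 = (-210)²*(-359 - 210) - 1*269414 = 44100*(-569) - 269414 = -25092900 - 269414 = -25362314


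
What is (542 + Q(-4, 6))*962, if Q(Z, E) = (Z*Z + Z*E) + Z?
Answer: 509860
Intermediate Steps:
Q(Z, E) = Z + Z**2 + E*Z (Q(Z, E) = (Z**2 + E*Z) + Z = Z + Z**2 + E*Z)
(542 + Q(-4, 6))*962 = (542 - 4*(1 + 6 - 4))*962 = (542 - 4*3)*962 = (542 - 12)*962 = 530*962 = 509860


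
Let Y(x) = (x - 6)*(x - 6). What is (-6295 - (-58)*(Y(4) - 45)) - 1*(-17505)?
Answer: 8832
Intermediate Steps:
Y(x) = (-6 + x)² (Y(x) = (-6 + x)*(-6 + x) = (-6 + x)²)
(-6295 - (-58)*(Y(4) - 45)) - 1*(-17505) = (-6295 - (-58)*((-6 + 4)² - 45)) - 1*(-17505) = (-6295 - (-58)*((-2)² - 45)) + 17505 = (-6295 - (-58)*(4 - 45)) + 17505 = (-6295 - (-58)*(-41)) + 17505 = (-6295 - 1*2378) + 17505 = (-6295 - 2378) + 17505 = -8673 + 17505 = 8832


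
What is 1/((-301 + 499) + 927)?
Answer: 1/1125 ≈ 0.00088889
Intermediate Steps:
1/((-301 + 499) + 927) = 1/(198 + 927) = 1/1125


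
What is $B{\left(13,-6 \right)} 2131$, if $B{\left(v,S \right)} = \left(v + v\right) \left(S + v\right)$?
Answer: $387842$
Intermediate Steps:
$B{\left(v,S \right)} = 2 v \left(S + v\right)$
$B{\left(13,-6 \right)} 2131 = 2 \cdot 13 \left(-6 + 13\right) 2131 = 2 \cdot 13 \cdot 7 \cdot 2131 = 182 \cdot 2131 = 387842$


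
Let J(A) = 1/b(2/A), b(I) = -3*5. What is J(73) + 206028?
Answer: 3090419/15 ≈ 2.0603e+5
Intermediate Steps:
b(I) = -15
J(A) = -1/15 (J(A) = 1/(-15) = -1/15)
J(73) + 206028 = -1/15 + 206028 = 3090419/15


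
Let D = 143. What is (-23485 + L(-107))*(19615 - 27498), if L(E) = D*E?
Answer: 305750038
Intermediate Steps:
L(E) = 143*E
(-23485 + L(-107))*(19615 - 27498) = (-23485 + 143*(-107))*(19615 - 27498) = (-23485 - 15301)*(-7883) = -38786*(-7883) = 305750038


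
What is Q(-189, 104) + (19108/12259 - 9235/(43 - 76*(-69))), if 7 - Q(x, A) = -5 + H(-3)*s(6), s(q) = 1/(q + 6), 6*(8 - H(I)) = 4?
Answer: 13067351623/1166639994 ≈ 11.201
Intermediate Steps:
H(I) = 22/3 (H(I) = 8 - ⅙*4 = 8 - ⅔ = 22/3)
s(q) = 1/(6 + q)
Q(x, A) = 205/18 (Q(x, A) = 7 - (-5 + 22/(3*(6 + 6))) = 7 - (-5 + (22/3)/12) = 7 - (-5 + (22/3)*(1/12)) = 7 - (-5 + 11/18) = 7 - 1*(-79/18) = 7 + 79/18 = 205/18)
Q(-189, 104) + (19108/12259 - 9235/(43 - 76*(-69))) = 205/18 + (19108/12259 - 9235/(43 - 76*(-69))) = 205/18 + (19108*(1/12259) - 9235/(43 + 5244)) = 205/18 + (19108/12259 - 9235/5287) = 205/18 - 12187869/64813333 = 13067351623/1166639994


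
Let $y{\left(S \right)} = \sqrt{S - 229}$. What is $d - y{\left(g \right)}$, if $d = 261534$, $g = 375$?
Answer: $261534 - \sqrt{146} \approx 2.6152 \cdot 10^{5}$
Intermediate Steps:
$y{\left(S \right)} = \sqrt{-229 + S}$
$d - y{\left(g \right)} = 261534 - \sqrt{-229 + 375} = 261534 - \sqrt{146}$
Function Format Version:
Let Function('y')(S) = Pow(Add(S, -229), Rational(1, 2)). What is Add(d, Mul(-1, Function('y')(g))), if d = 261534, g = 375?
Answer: Add(261534, Mul(-1, Pow(146, Rational(1, 2)))) ≈ 2.6152e+5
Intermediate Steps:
Function('y')(S) = Pow(Add(-229, S), Rational(1, 2))
Add(d, Mul(-1, Function('y')(g))) = Add(261534, Mul(-1, Pow(Add(-229, 375), Rational(1, 2)))) = Add(261534, Mul(-1, Pow(146, Rational(1, 2))))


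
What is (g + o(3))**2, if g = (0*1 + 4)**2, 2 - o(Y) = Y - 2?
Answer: 289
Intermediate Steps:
o(Y) = 4 - Y (o(Y) = 2 - (Y - 2) = 2 - (-2 + Y) = 2 + (2 - Y) = 4 - Y)
g = 16 (g = (0 + 4)**2 = 4**2 = 16)
(g + o(3))**2 = (16 + (4 - 1*3))**2 = (16 + (4 - 3))**2 = (16 + 1)**2 = 17**2 = 289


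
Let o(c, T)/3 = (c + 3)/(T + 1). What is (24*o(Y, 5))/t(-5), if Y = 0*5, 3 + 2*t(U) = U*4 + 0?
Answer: -72/23 ≈ -3.1304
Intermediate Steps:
t(U) = -3/2 + 2*U (t(U) = -3/2 + (U*4 + 0)/2 = -3/2 + (4*U + 0)/2 = -3/2 + (4*U)/2 = -3/2 + 2*U)
Y = 0
o(c, T) = 3*(3 + c)/(1 + T) (o(c, T) = 3*((c + 3)/(T + 1)) = 3*((3 + c)/(1 + T)) = 3*(3 + c)/(1 + T))
(24*o(Y, 5))/t(-5) = (24*(3*(3 + 0)/(1 + 5)))/(-3/2 + 2*(-5)) = (24*(3*3/6))/(-3/2 - 10) = (24*(3*(1/6)*3))/(-23/2) = (24*(3/2))*(-2/23) = 36*(-2/23) = -72/23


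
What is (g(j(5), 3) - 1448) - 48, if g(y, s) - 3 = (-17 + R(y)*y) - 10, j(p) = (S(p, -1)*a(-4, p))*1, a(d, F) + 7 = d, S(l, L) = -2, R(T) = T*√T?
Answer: -1520 + 484*√22 ≈ 750.16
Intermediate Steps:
R(T) = T^(3/2)
a(d, F) = -7 + d
j(p) = 22 (j(p) = -2*(-7 - 4)*1 = -2*(-11)*1 = 22*1 = 22)
g(y, s) = -24 + y^(5/2) (g(y, s) = 3 + ((-17 + y^(3/2)*y) - 10) = 3 + ((-17 + y^(5/2)) - 10) = 3 + (-27 + y^(5/2)) = -24 + y^(5/2))
(g(j(5), 3) - 1448) - 48 = ((-24 + 22^(5/2)) - 1448) - 48 = ((-24 + 484*√22) - 1448) - 48 = (-1472 + 484*√22) - 48 = -1520 + 484*√22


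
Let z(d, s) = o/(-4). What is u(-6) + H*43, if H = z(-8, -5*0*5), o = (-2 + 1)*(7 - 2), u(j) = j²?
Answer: 359/4 ≈ 89.750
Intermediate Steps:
o = -5 (o = -1*5 = -5)
z(d, s) = 5/4 (z(d, s) = -5/(-4) = -5*(-¼) = 5/4)
H = 5/4 ≈ 1.2500
u(-6) + H*43 = (-6)² + (5/4)*43 = 36 + 215/4 = 359/4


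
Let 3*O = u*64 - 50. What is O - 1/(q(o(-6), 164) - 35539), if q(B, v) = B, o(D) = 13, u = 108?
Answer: 81259805/35526 ≈ 2287.3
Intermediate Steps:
O = 6862/3 (O = (108*64 - 50)/3 = (6912 - 50)/3 = (⅓)*6862 = 6862/3 ≈ 2287.3)
O - 1/(q(o(-6), 164) - 35539) = 6862/3 - 1/(13 - 35539) = 6862/3 - 1/(-35526) = 6862/3 - 1*(-1/35526) = 6862/3 + 1/35526 = 81259805/35526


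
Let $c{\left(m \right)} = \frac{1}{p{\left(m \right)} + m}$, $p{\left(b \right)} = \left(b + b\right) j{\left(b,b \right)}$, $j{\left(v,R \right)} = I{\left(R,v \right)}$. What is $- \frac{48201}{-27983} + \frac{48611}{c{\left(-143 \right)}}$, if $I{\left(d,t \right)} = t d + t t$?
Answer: $- \frac{15911174579046022}{27983} \approx -5.686 \cdot 10^{11}$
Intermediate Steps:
$I{\left(d,t \right)} = t^{2} + d t$ ($I{\left(d,t \right)} = d t + t^{2} = t^{2} + d t$)
$j{\left(v,R \right)} = v \left(R + v\right)$
$p{\left(b \right)} = 4 b^{3}$ ($p{\left(b \right)} = \left(b + b\right) b \left(b + b\right) = 2 b b 2 b = 2 b 2 b^{2} = 4 b^{3}$)
$c{\left(m \right)} = \frac{1}{m + 4 m^{3}}$ ($c{\left(m \right)} = \frac{1}{4 m^{3} + m} = \frac{1}{m + 4 m^{3}}$)
$- \frac{48201}{-27983} + \frac{48611}{c{\left(-143 \right)}} = - \frac{48201}{-27983} + \frac{48611}{\frac{1}{-143 + 4 \left(-143\right)^{3}}} = \left(-48201\right) \left(- \frac{1}{27983}\right) + \frac{48611}{\frac{1}{-143 + 4 \left(-2924207\right)}} = \frac{48201}{27983} + \frac{48611}{\frac{1}{-143 - 11696828}} = \frac{48201}{27983} + \frac{48611}{\frac{1}{-11696971}} = \frac{48201}{27983} + \frac{48611}{- \frac{1}{11696971}} = \frac{48201}{27983} + 48611 \left(-11696971\right) = \frac{48201}{27983} - 568601457281 = - \frac{15911174579046022}{27983}$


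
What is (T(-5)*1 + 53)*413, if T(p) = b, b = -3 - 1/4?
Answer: 82187/4 ≈ 20547.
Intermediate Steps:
b = -13/4 (b = -3 - 1*¼ = -3 - ¼ = -13/4 ≈ -3.2500)
T(p) = -13/4
(T(-5)*1 + 53)*413 = (-13/4*1 + 53)*413 = (-13/4 + 53)*413 = (199/4)*413 = 82187/4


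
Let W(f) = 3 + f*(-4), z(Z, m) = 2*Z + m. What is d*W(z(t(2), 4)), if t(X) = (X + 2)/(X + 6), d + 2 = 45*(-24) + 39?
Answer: 17731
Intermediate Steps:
d = -1043 (d = -2 + (45*(-24) + 39) = -2 + (-1080 + 39) = -2 - 1041 = -1043)
t(X) = (2 + X)/(6 + X)
z(Z, m) = m + 2*Z
W(f) = 3 - 4*f
d*W(z(t(2), 4)) = -1043*(3 - 4*(4 + 2*((2 + 2)/(6 + 2)))) = -1043*(3 - 4*(4 + 2*(4/8))) = -1043*(3 - 4*(4 + 2*((⅛)*4))) = -1043*(3 - 4*(4 + 2*(½))) = -1043*(3 - 4*(4 + 1)) = -1043*(3 - 4*5) = -1043*(3 - 20) = -1043*(-17) = 17731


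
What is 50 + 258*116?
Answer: 29978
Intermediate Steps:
50 + 258*116 = 50 + 29928 = 29978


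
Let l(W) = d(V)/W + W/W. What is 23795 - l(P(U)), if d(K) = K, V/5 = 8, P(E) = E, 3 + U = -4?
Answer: 166598/7 ≈ 23800.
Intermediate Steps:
U = -7 (U = -3 - 4 = -7)
V = 40 (V = 5*8 = 40)
l(W) = 1 + 40/W (l(W) = 40/W + W/W = 40/W + 1 = 1 + 40/W)
23795 - l(P(U)) = 23795 - (40 - 7)/(-7) = 23795 - (-1)*33/7 = 23795 - 1*(-33/7) = 23795 + 33/7 = 166598/7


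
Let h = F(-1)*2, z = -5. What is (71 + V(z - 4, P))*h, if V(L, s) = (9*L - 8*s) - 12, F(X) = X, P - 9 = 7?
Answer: 300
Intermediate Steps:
P = 16 (P = 9 + 7 = 16)
V(L, s) = -12 - 8*s + 9*L (V(L, s) = (-8*s + 9*L) - 12 = -12 - 8*s + 9*L)
h = -2 (h = -1*2 = -2)
(71 + V(z - 4, P))*h = (71 + (-12 - 8*16 + 9*(-5 - 4)))*(-2) = (71 + (-12 - 128 + 9*(-9)))*(-2) = (71 + (-12 - 128 - 81))*(-2) = (71 - 221)*(-2) = -150*(-2) = 300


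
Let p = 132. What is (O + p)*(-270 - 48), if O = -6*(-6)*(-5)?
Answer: 15264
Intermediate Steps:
O = -180 (O = 36*(-5) = -180)
(O + p)*(-270 - 48) = (-180 + 132)*(-270 - 48) = -48*(-318) = 15264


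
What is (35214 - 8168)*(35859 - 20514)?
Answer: 415020870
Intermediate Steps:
(35214 - 8168)*(35859 - 20514) = 27046*15345 = 415020870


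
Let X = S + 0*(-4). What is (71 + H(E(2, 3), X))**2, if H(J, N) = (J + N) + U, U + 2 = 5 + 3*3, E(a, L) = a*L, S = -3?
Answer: 7396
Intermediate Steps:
E(a, L) = L*a
X = -3 (X = -3 + 0*(-4) = -3 + 0 = -3)
U = 12 (U = -2 + (5 + 3*3) = -2 + (5 + 9) = -2 + 14 = 12)
H(J, N) = 12 + J + N (H(J, N) = (J + N) + 12 = 12 + J + N)
(71 + H(E(2, 3), X))**2 = (71 + (12 + 3*2 - 3))**2 = (71 + (12 + 6 - 3))**2 = (71 + 15)**2 = 86**2 = 7396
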